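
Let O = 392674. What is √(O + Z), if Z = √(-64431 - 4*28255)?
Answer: √(392674 + 29*I*√211) ≈ 626.64 + 0.336*I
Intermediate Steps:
Z = 29*I*√211 (Z = √(-64431 - 113020) = √(-177451) = 29*I*√211 ≈ 421.25*I)
√(O + Z) = √(392674 + 29*I*√211)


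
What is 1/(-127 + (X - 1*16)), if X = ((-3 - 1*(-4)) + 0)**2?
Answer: -1/142 ≈ -0.0070423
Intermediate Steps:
X = 1 (X = ((-3 + 4) + 0)**2 = (1 + 0)**2 = 1**2 = 1)
1/(-127 + (X - 1*16)) = 1/(-127 + (1 - 1*16)) = 1/(-127 + (1 - 16)) = 1/(-127 - 15) = 1/(-142) = -1/142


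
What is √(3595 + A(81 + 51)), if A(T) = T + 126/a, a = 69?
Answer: √1972549/23 ≈ 61.064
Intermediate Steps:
A(T) = 42/23 + T (A(T) = T + 126/69 = T + 126*(1/69) = T + 42/23 = 42/23 + T)
√(3595 + A(81 + 51)) = √(3595 + (42/23 + (81 + 51))) = √(3595 + (42/23 + 132)) = √(3595 + 3078/23) = √(85763/23) = √1972549/23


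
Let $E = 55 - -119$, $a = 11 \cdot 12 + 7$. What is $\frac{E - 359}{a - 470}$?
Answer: $\frac{185}{331} \approx 0.55891$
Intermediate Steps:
$a = 139$ ($a = 132 + 7 = 139$)
$E = 174$ ($E = 55 + 119 = 174$)
$\frac{E - 359}{a - 470} = \frac{174 - 359}{139 - 470} = - \frac{185}{-331} = \left(-185\right) \left(- \frac{1}{331}\right) = \frac{185}{331}$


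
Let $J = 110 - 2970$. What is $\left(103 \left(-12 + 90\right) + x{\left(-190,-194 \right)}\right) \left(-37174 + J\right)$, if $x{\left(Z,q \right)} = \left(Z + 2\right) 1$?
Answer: $-314106764$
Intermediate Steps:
$J = -2860$ ($J = 110 - 2970 = -2860$)
$x{\left(Z,q \right)} = 2 + Z$ ($x{\left(Z,q \right)} = \left(2 + Z\right) 1 = 2 + Z$)
$\left(103 \left(-12 + 90\right) + x{\left(-190,-194 \right)}\right) \left(-37174 + J\right) = \left(103 \left(-12 + 90\right) + \left(2 - 190\right)\right) \left(-37174 - 2860\right) = \left(103 \cdot 78 - 188\right) \left(-40034\right) = \left(8034 - 188\right) \left(-40034\right) = 7846 \left(-40034\right) = -314106764$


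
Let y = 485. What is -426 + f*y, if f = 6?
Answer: 2484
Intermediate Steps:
-426 + f*y = -426 + 6*485 = -426 + 2910 = 2484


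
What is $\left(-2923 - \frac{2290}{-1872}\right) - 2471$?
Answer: $- \frac{5047639}{936} \approx -5392.8$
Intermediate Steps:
$\left(-2923 - \frac{2290}{-1872}\right) - 2471 = \left(-2923 - - \frac{1145}{936}\right) - 2471 = \left(-2923 + \frac{1145}{936}\right) - 2471 = - \frac{2734783}{936} - 2471 = - \frac{5047639}{936}$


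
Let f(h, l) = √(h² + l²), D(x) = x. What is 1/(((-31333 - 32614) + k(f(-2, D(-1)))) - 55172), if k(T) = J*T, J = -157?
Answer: -119119/14189212916 + 157*√5/14189212916 ≈ -8.3703e-6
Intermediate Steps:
k(T) = -157*T
1/(((-31333 - 32614) + k(f(-2, D(-1)))) - 55172) = 1/(((-31333 - 32614) - 157*√((-2)² + (-1)²)) - 55172) = 1/((-63947 - 157*√(4 + 1)) - 55172) = 1/((-63947 - 157*√5) - 55172) = 1/(-119119 - 157*√5)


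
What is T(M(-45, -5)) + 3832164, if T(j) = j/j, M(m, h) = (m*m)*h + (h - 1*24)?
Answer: 3832165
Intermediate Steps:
M(m, h) = -24 + h + h*m**2 (M(m, h) = m**2*h + (h - 24) = h*m**2 + (-24 + h) = -24 + h + h*m**2)
T(j) = 1
T(M(-45, -5)) + 3832164 = 1 + 3832164 = 3832165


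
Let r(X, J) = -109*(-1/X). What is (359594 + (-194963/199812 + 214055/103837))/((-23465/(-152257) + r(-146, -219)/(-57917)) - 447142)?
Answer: -960558079550496440792686621/1194414856638756245068509786 ≈ -0.80421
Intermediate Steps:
r(X, J) = 109/X (r(X, J) = -(-109)/X = 109/X)
(359594 + (-194963/199812 + 214055/103837))/((-23465/(-152257) + r(-146, -219)/(-57917)) - 447142) = (359594 + (-194963/199812 + 214055/103837))/((-23465/(-152257) + (109/(-146))/(-57917)) - 447142) = (359594 + (-194963*1/199812 + 214055*(1/103837)))/((-23465*(-1/152257) + (109*(-1/146))*(-1/57917)) - 447142) = (359594 + (-194963/199812 + 214055/103837))/((23465/152257 - 109/146*(-1/57917)) - 447142) = (359594 + 22526384629/20747878644)/((23465/152257 + 109/8455882) - 447142) = 7460835199495165/(20747878644*(198433867143/1287467225674 - 447142)) = 7460835199495165/(20747878644*(-575680471788456565/1287467225674)) = (7460835199495165/20747878644)*(-1287467225674/575680471788456565) = -960558079550496440792686621/1194414856638756245068509786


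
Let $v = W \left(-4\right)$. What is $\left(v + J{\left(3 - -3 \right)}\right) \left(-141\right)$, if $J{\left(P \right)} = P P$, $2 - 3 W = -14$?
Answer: $-2068$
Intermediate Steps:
$W = \frac{16}{3}$ ($W = \frac{2}{3} - - \frac{14}{3} = \frac{2}{3} + \frac{14}{3} = \frac{16}{3} \approx 5.3333$)
$J{\left(P \right)} = P^{2}$
$v = - \frac{64}{3}$ ($v = \frac{16}{3} \left(-4\right) = - \frac{64}{3} \approx -21.333$)
$\left(v + J{\left(3 - -3 \right)}\right) \left(-141\right) = \left(- \frac{64}{3} + \left(3 - -3\right)^{2}\right) \left(-141\right) = \left(- \frac{64}{3} + \left(3 + 3\right)^{2}\right) \left(-141\right) = \left(- \frac{64}{3} + 6^{2}\right) \left(-141\right) = \left(- \frac{64}{3} + 36\right) \left(-141\right) = \frac{44}{3} \left(-141\right) = -2068$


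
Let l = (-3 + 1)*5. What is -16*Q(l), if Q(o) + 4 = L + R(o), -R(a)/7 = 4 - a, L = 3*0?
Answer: 1632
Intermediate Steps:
L = 0
R(a) = -28 + 7*a (R(a) = -7*(4 - a) = -28 + 7*a)
l = -10 (l = -2*5 = -10)
Q(o) = -32 + 7*o (Q(o) = -4 + (0 + (-28 + 7*o)) = -4 + (-28 + 7*o) = -32 + 7*o)
-16*Q(l) = -16*(-32 + 7*(-10)) = -16*(-32 - 70) = -16*(-102) = 1632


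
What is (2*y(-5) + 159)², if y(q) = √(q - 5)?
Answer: 25241 + 636*I*√10 ≈ 25241.0 + 2011.2*I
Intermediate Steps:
y(q) = √(-5 + q)
(2*y(-5) + 159)² = (2*√(-5 - 5) + 159)² = (2*√(-10) + 159)² = (2*(I*√10) + 159)² = (2*I*√10 + 159)² = (159 + 2*I*√10)²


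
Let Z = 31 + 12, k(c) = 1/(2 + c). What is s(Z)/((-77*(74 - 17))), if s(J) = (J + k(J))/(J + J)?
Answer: -88/772065 ≈ -0.00011398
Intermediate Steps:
Z = 43
s(J) = (J + 1/(2 + J))/(2*J) (s(J) = (J + 1/(2 + J))/(J + J) = (J + 1/(2 + J))/((2*J)) = (J + 1/(2 + J))*(1/(2*J)) = (J + 1/(2 + J))/(2*J))
s(Z)/((-77*(74 - 17))) = ((1/2)*(1 + 43*(2 + 43))/(43*(2 + 43)))/((-77*(74 - 17))) = ((1/2)*(1/43)*(1 + 43*45)/45)/((-77*57)) = ((1/2)*(1/43)*(1/45)*(1 + 1935))/(-4389) = ((1/2)*(1/43)*(1/45)*1936)*(-1/4389) = (968/1935)*(-1/4389) = -88/772065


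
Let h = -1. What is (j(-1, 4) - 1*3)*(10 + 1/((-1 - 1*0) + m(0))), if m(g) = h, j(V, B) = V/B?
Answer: -247/8 ≈ -30.875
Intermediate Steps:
m(g) = -1
(j(-1, 4) - 1*3)*(10 + 1/((-1 - 1*0) + m(0))) = (-1/4 - 1*3)*(10 + 1/((-1 - 1*0) - 1)) = (-1*¼ - 3)*(10 + 1/((-1 + 0) - 1)) = (-¼ - 3)*(10 + 1/(-1 - 1)) = -13*(10 + 1/(-2))/4 = -13*(10 - ½)/4 = -13/4*19/2 = -247/8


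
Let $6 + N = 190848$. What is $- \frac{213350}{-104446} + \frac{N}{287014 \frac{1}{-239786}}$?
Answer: $- \frac{1194879304741813}{7494366061} \approx -1.5944 \cdot 10^{5}$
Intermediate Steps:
$N = 190842$ ($N = -6 + 190848 = 190842$)
$- \frac{213350}{-104446} + \frac{N}{287014 \frac{1}{-239786}} = - \frac{213350}{-104446} + \frac{190842}{287014 \frac{1}{-239786}} = \left(-213350\right) \left(- \frac{1}{104446}\right) + \frac{190842}{287014 \left(- \frac{1}{239786}\right)} = \frac{106675}{52223} + \frac{190842}{- \frac{143507}{119893}} = \frac{106675}{52223} + 190842 \left(- \frac{119893}{143507}\right) = \frac{106675}{52223} - \frac{22880619906}{143507} = - \frac{1194879304741813}{7494366061}$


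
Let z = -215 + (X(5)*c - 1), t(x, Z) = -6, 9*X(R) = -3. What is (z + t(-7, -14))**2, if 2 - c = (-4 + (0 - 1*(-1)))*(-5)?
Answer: 426409/9 ≈ 47379.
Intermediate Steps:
X(R) = -1/3 (X(R) = (1/9)*(-3) = -1/3)
c = -13 (c = 2 - (-4 + (0 - 1*(-1)))*(-5) = 2 - (-4 + (0 + 1))*(-5) = 2 - (-4 + 1)*(-5) = 2 - (-3)*(-5) = 2 - 1*15 = 2 - 15 = -13)
z = -635/3 (z = -215 + (-1/3*(-13) - 1) = -215 + (13/3 - 1) = -215 + 10/3 = -635/3 ≈ -211.67)
(z + t(-7, -14))**2 = (-635/3 - 6)**2 = (-653/3)**2 = 426409/9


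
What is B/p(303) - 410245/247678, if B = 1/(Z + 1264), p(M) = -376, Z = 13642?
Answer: -1149641174199/694074994384 ≈ -1.6564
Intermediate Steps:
B = 1/14906 (B = 1/(13642 + 1264) = 1/14906 ≈ 6.7087e-5)
B/p(303) - 410245/247678 = (1/14906)/(-376) - 410245/247678 = (1/14906)*(-1/376) - 410245*1/247678 = -1/5604656 - 410245/247678 = -1149641174199/694074994384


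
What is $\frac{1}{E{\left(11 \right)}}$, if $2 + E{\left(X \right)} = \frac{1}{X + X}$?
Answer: $- \frac{22}{43} \approx -0.51163$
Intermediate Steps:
$E{\left(X \right)} = -2 + \frac{1}{2 X}$ ($E{\left(X \right)} = -2 + \frac{1}{X + X} = -2 + \frac{1}{2 X}$)
$\frac{1}{E{\left(11 \right)}} = \frac{1}{-2 + \frac{1}{2 \cdot 11}} = \frac{1}{-2 + \frac{1}{2} \cdot \frac{1}{11}} = \frac{1}{-2 + \frac{1}{22}} = \frac{1}{- \frac{43}{22}} = - \frac{22}{43}$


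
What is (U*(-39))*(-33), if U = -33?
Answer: -42471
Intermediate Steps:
(U*(-39))*(-33) = -33*(-39)*(-33) = 1287*(-33) = -42471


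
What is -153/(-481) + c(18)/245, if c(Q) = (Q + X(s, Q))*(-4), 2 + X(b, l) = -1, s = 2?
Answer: 1725/23569 ≈ 0.073189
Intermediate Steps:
X(b, l) = -3 (X(b, l) = -2 - 1 = -3)
c(Q) = 12 - 4*Q (c(Q) = (Q - 3)*(-4) = (-3 + Q)*(-4) = 12 - 4*Q)
-153/(-481) + c(18)/245 = -153/(-481) + (12 - 4*18)/245 = -153*(-1/481) + (12 - 72)*(1/245) = 153/481 - 60*1/245 = 153/481 - 12/49 = 1725/23569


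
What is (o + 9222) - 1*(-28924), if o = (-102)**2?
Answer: 48550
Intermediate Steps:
o = 10404
(o + 9222) - 1*(-28924) = (10404 + 9222) - 1*(-28924) = 19626 + 28924 = 48550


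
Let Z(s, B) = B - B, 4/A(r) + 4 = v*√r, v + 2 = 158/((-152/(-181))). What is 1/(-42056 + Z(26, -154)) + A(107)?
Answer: -17527984451/900613752751832 + 4300688*√107/21414631747 ≈ 0.0020579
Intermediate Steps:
v = 14147/76 (v = -2 + 158/((-152/(-181))) = -2 + 158/((-152*(-1/181))) = -2 + 158/(152/181) = -2 + 158*(181/152) = -2 + 14299/76 = 14147/76 ≈ 186.14)
A(r) = 4/(-4 + 14147*√r/76)
Z(s, B) = 0
1/(-42056 + Z(26, -154)) + A(107) = 1/(-42056 + 0) + 304/(-304 + 14147*√107) = 1/(-42056) + 304/(-304 + 14147*√107) = -1/42056 + 304/(-304 + 14147*√107)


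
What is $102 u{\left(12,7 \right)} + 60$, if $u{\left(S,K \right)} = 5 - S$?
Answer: $-654$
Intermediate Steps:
$102 u{\left(12,7 \right)} + 60 = 102 \left(5 - 12\right) + 60 = 102 \left(-7\right) + 60 = -714 + 60 = -654$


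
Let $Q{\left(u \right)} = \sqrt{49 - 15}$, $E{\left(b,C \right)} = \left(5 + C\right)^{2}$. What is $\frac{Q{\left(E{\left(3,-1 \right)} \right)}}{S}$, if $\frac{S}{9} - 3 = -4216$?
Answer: $- \frac{\sqrt{34}}{37917} \approx -0.00015378$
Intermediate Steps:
$S = -37917$ ($S = 27 + 9 \left(-4216\right) = 27 - 37944 = -37917$)
$Q{\left(u \right)} = \sqrt{34}$
$\frac{Q{\left(E{\left(3,-1 \right)} \right)}}{S} = \frac{\sqrt{34}}{-37917} = \sqrt{34} \left(- \frac{1}{37917}\right) = - \frac{\sqrt{34}}{37917}$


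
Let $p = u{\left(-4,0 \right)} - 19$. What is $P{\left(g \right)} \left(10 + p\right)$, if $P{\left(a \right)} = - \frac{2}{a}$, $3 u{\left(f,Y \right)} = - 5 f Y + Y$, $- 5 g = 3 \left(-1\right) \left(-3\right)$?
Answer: $-10$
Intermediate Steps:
$g = - \frac{9}{5}$ ($g = - \frac{3 \left(-1\right) \left(-3\right)}{5} = - \frac{\left(-3\right) \left(-3\right)}{5} = \left(- \frac{1}{5}\right) 9 = - \frac{9}{5} \approx -1.8$)
$u{\left(f,Y \right)} = \frac{Y}{3} - \frac{5 Y f}{3}$ ($u{\left(f,Y \right)} = \frac{- 5 f Y + Y}{3} = \frac{- 5 Y f + Y}{3} = \frac{Y - 5 Y f}{3} = \frac{Y}{3} - \frac{5 Y f}{3}$)
$p = -19$ ($p = \frac{1}{3} \cdot 0 \left(1 - -20\right) - 19 = \frac{1}{3} \cdot 0 \left(1 + 20\right) - 19 = \frac{1}{3} \cdot 0 \cdot 21 - 19 = 0 - 19 = -19$)
$P{\left(g \right)} \left(10 + p\right) = - \frac{2}{- \frac{9}{5}} \left(10 - 19\right) = \left(-2\right) \left(- \frac{5}{9}\right) \left(-9\right) = \frac{10}{9} \left(-9\right) = -10$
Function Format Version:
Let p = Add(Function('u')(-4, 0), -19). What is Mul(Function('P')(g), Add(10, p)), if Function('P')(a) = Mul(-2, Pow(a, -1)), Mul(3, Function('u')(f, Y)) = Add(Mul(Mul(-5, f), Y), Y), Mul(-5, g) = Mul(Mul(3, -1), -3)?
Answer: -10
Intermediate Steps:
g = Rational(-9, 5) (g = Mul(Rational(-1, 5), Mul(Mul(3, -1), -3)) = Mul(Rational(-1, 5), Mul(-3, -3)) = Mul(Rational(-1, 5), 9) = Rational(-9, 5) ≈ -1.8000)
Function('u')(f, Y) = Add(Mul(Rational(1, 3), Y), Mul(Rational(-5, 3), Y, f)) (Function('u')(f, Y) = Mul(Rational(1, 3), Add(Mul(Mul(-5, f), Y), Y)) = Mul(Rational(1, 3), Add(Mul(-5, Y, f), Y)) = Mul(Rational(1, 3), Add(Y, Mul(-5, Y, f))) = Add(Mul(Rational(1, 3), Y), Mul(Rational(-5, 3), Y, f)))
p = -19 (p = Add(Mul(Rational(1, 3), 0, Add(1, Mul(-5, -4))), -19) = Add(Mul(Rational(1, 3), 0, Add(1, 20)), -19) = Add(Mul(Rational(1, 3), 0, 21), -19) = Add(0, -19) = -19)
Mul(Function('P')(g), Add(10, p)) = Mul(Mul(-2, Pow(Rational(-9, 5), -1)), Add(10, -19)) = Mul(Mul(-2, Rational(-5, 9)), -9) = Mul(Rational(10, 9), -9) = -10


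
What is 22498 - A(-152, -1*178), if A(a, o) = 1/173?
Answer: 3892153/173 ≈ 22498.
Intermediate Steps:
A(a, o) = 1/173
22498 - A(-152, -1*178) = 22498 - 1*1/173 = 22498 - 1/173 = 3892153/173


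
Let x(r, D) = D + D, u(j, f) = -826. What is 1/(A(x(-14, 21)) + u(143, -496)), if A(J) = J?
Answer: -1/784 ≈ -0.0012755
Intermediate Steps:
x(r, D) = 2*D
1/(A(x(-14, 21)) + u(143, -496)) = 1/(2*21 - 826) = 1/(42 - 826) = 1/(-784) = -1/784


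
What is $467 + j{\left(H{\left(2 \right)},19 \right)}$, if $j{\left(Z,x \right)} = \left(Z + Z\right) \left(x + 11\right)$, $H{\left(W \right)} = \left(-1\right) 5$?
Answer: $167$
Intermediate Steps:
$H{\left(W \right)} = -5$
$j{\left(Z,x \right)} = 2 Z \left(11 + x\right)$
$467 + j{\left(H{\left(2 \right)},19 \right)} = 467 + 2 \left(-5\right) \left(11 + 19\right) = 467 + 2 \left(-5\right) 30 = 467 - 300 = 167$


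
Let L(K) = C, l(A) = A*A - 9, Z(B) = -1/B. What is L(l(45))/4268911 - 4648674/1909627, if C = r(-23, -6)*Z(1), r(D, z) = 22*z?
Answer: -19844523503250/8152027706197 ≈ -2.4343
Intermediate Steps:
l(A) = -9 + A**2 (l(A) = A**2 - 9 = -9 + A**2)
C = 132 (C = (22*(-6))*(-1/1) = -(-132) = -132*(-1) = 132)
L(K) = 132
L(l(45))/4268911 - 4648674/1909627 = 132/4268911 - 4648674/1909627 = -19844523503250/8152027706197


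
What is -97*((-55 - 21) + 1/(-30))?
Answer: 221257/30 ≈ 7375.2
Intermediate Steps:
-97*((-55 - 21) + 1/(-30)) = -97*(-76 - 1/30) = -97*(-2281/30) = 221257/30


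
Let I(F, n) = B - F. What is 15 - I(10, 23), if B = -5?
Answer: 30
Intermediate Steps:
I(F, n) = -5 - F
15 - I(10, 23) = 15 - (-5 - 1*10) = 15 - (-5 - 10) = 15 - 1*(-15) = 15 + 15 = 30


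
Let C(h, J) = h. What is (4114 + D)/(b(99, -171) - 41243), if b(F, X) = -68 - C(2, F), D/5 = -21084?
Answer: 101306/41313 ≈ 2.4522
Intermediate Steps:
D = -105420 (D = 5*(-21084) = -105420)
b(F, X) = -70 (b(F, X) = -68 - 1*2 = -68 - 2 = -70)
(4114 + D)/(b(99, -171) - 41243) = (4114 - 105420)/(-70 - 41243) = -101306/(-41313) = -101306*(-1/41313) = 101306/41313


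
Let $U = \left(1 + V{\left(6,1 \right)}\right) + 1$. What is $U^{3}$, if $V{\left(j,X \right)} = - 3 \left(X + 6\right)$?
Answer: $-6859$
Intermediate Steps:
$V{\left(j,X \right)} = -18 - 3 X$ ($V{\left(j,X \right)} = - 3 \left(6 + X\right) = -18 - 3 X$)
$U = -19$ ($U = \left(1 - 21\right) + 1 = -20 + 1 = -19$)
$U^{3} = \left(-19\right)^{3} = -6859$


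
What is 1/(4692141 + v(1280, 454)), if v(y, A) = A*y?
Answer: 1/5273261 ≈ 1.8964e-7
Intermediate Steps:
1/(4692141 + v(1280, 454)) = 1/(4692141 + 454*1280) = 1/(4692141 + 581120) = 1/5273261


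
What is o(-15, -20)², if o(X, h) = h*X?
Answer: 90000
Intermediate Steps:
o(X, h) = X*h
o(-15, -20)² = (-15*(-20))² = 300² = 90000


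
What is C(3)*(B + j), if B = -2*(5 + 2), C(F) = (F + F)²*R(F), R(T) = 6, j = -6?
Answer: -4320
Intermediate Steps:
C(F) = 24*F² (C(F) = (F + F)²*6 = (2*F)²*6 = (4*F²)*6 = 24*F²)
B = -14 (B = -2*7 = -14)
C(3)*(B + j) = (24*3²)*(-14 - 6) = (24*9)*(-20) = 216*(-20) = -4320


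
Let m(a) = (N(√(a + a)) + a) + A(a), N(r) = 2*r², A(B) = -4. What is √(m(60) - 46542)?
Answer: I*√46246 ≈ 215.05*I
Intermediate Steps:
m(a) = -4 + 5*a (m(a) = (2*(√(a + a))² + a) - 4 = (2*(√(2*a))² + a) - 4 = (2*(√2*√a)² + a) - 4 = (2*(2*a) + a) - 4 = (4*a + a) - 4 = 5*a - 4 = -4 + 5*a)
√(m(60) - 46542) = √((-4 + 5*60) - 46542) = √((-4 + 300) - 46542) = √(296 - 46542) = √(-46246) = I*√46246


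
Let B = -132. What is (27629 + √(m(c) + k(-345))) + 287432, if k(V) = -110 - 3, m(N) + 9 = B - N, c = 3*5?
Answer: 315061 + I*√269 ≈ 3.1506e+5 + 16.401*I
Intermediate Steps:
c = 15
m(N) = -141 - N (m(N) = -9 + (-132 - N) = -141 - N)
k(V) = -113
(27629 + √(m(c) + k(-345))) + 287432 = (27629 + √((-141 - 1*15) - 113)) + 287432 = (27629 + √((-141 - 15) - 113)) + 287432 = (27629 + √(-156 - 113)) + 287432 = (27629 + √(-269)) + 287432 = (27629 + I*√269) + 287432 = 315061 + I*√269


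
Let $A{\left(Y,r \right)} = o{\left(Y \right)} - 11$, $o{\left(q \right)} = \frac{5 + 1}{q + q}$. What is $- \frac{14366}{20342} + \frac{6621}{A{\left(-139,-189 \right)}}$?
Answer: $- \frac{9371568905}{15581972} \approx -601.44$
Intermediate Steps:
$o{\left(q \right)} = \frac{3}{q}$ ($o{\left(q \right)} = \frac{6}{2 q} = 6 \frac{1}{2 q} = \frac{3}{q}$)
$A{\left(Y,r \right)} = -11 + \frac{3}{Y}$ ($A{\left(Y,r \right)} = \frac{3}{Y} - 11 = -11 + \frac{3}{Y}$)
$- \frac{14366}{20342} + \frac{6621}{A{\left(-139,-189 \right)}} = - \frac{14366}{20342} + \frac{6621}{-11 + \frac{3}{-139}} = \left(-14366\right) \frac{1}{20342} + \frac{6621}{-11 + 3 \left(- \frac{1}{139}\right)} = - \frac{7183}{10171} + \frac{6621}{-11 - \frac{3}{139}} = - \frac{7183}{10171} + \frac{6621}{- \frac{1532}{139}} = - \frac{7183}{10171} + 6621 \left(- \frac{139}{1532}\right) = - \frac{7183}{10171} - \frac{920319}{1532} = - \frac{9371568905}{15581972}$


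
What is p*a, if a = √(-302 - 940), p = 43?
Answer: 129*I*√138 ≈ 1515.4*I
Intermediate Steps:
a = 3*I*√138 (a = √(-1242) = 3*I*√138 ≈ 35.242*I)
p*a = 43*(3*I*√138) = 129*I*√138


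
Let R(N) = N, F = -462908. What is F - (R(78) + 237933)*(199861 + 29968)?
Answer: -54702293027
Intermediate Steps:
F - (R(78) + 237933)*(199861 + 29968) = -462908 - (78 + 237933)*(199861 + 29968) = -462908 - 238011*229829 = -462908 - 1*54701830119 = -462908 - 54701830119 = -54702293027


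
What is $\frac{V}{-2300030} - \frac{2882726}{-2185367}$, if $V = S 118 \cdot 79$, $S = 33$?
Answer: $\frac{2979040286519}{2513204830505} \approx 1.1854$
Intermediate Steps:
$V = 307626$ ($V = 33 \cdot 118 \cdot 79 = 3894 \cdot 79 = 307626$)
$\frac{V}{-2300030} - \frac{2882726}{-2185367} = \frac{307626}{-2300030} - \frac{2882726}{-2185367} = 307626 \left(- \frac{1}{2300030}\right) - - \frac{2882726}{2185367} = - \frac{153813}{1150015} + \frac{2882726}{2185367} = \frac{2979040286519}{2513204830505}$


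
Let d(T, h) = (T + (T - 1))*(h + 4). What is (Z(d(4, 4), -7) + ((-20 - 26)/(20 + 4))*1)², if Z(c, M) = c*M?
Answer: 22344529/144 ≈ 1.5517e+5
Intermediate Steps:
d(T, h) = (-1 + 2*T)*(4 + h) (d(T, h) = (T + (-1 + T))*(4 + h) = (-1 + 2*T)*(4 + h))
Z(c, M) = M*c
(Z(d(4, 4), -7) + ((-20 - 26)/(20 + 4))*1)² = (-7*(-4 - 1*4 + 8*4 + 2*4*4) + ((-20 - 26)/(20 + 4))*1)² = (-7*(-4 - 4 + 32 + 32) - 46/24*1)² = (-7*56 - 46*1/24*1)² = (-392 - 23/12*1)² = (-392 - 23/12)² = (-4727/12)² = 22344529/144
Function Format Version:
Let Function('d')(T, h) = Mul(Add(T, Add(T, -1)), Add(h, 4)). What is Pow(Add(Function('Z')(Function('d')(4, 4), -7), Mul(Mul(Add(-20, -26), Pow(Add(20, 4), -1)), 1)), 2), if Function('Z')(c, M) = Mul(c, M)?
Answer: Rational(22344529, 144) ≈ 1.5517e+5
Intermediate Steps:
Function('d')(T, h) = Mul(Add(-1, Mul(2, T)), Add(4, h)) (Function('d')(T, h) = Mul(Add(T, Add(-1, T)), Add(4, h)) = Mul(Add(-1, Mul(2, T)), Add(4, h)))
Function('Z')(c, M) = Mul(M, c)
Pow(Add(Function('Z')(Function('d')(4, 4), -7), Mul(Mul(Add(-20, -26), Pow(Add(20, 4), -1)), 1)), 2) = Pow(Add(Mul(-7, Add(-4, Mul(-1, 4), Mul(8, 4), Mul(2, 4, 4))), Mul(Mul(Add(-20, -26), Pow(Add(20, 4), -1)), 1)), 2) = Pow(Add(Mul(-7, Add(-4, -4, 32, 32)), Mul(Mul(-46, Pow(24, -1)), 1)), 2) = Pow(Add(Mul(-7, 56), Mul(Mul(-46, Rational(1, 24)), 1)), 2) = Pow(Add(-392, Mul(Rational(-23, 12), 1)), 2) = Pow(Add(-392, Rational(-23, 12)), 2) = Pow(Rational(-4727, 12), 2) = Rational(22344529, 144)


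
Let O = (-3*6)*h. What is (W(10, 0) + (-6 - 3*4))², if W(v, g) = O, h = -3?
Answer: 1296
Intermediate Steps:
O = 54 (O = -3*6*(-3) = -18*(-3) = 54)
W(v, g) = 54
(W(10, 0) + (-6 - 3*4))² = (54 + (-6 - 3*4))² = (54 + (-6 - 12))² = (54 - 18)² = 36² = 1296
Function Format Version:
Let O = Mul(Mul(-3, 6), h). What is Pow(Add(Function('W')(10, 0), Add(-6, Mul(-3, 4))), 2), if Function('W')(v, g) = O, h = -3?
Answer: 1296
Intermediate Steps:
O = 54 (O = Mul(Mul(-3, 6), -3) = Mul(-18, -3) = 54)
Function('W')(v, g) = 54
Pow(Add(Function('W')(10, 0), Add(-6, Mul(-3, 4))), 2) = Pow(Add(54, Add(-6, Mul(-3, 4))), 2) = Pow(Add(54, Add(-6, -12)), 2) = Pow(Add(54, -18), 2) = Pow(36, 2) = 1296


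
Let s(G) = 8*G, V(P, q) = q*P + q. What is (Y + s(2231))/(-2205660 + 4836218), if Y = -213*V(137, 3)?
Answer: -35167/1315279 ≈ -0.026737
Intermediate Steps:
V(P, q) = q + P*q (V(P, q) = P*q + q = q + P*q)
Y = -88182 (Y = -639*(1 + 137) = -639*138 = -213*414 = -88182)
(Y + s(2231))/(-2205660 + 4836218) = (-88182 + 8*2231)/(-2205660 + 4836218) = (-88182 + 17848)/2630558 = -70334*1/2630558 = -35167/1315279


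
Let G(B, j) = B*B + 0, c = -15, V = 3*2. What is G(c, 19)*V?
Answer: 1350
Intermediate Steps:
V = 6
G(B, j) = B² (G(B, j) = B² + 0 = B²)
G(c, 19)*V = (-15)²*6 = 225*6 = 1350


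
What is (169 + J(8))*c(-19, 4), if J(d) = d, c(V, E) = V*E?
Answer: -13452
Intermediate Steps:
c(V, E) = E*V
(169 + J(8))*c(-19, 4) = (169 + 8)*(4*(-19)) = 177*(-76) = -13452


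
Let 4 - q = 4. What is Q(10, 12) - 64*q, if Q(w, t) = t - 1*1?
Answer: 11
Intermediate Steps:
q = 0 (q = 4 - 1*4 = 4 - 4 = 0)
Q(w, t) = -1 + t (Q(w, t) = t - 1 = -1 + t)
Q(10, 12) - 64*q = (-1 + 12) - 64*0 = 11 + 0 = 11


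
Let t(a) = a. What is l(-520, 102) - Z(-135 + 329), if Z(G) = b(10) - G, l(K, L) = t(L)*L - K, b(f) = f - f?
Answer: 11118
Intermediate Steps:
b(f) = 0
l(K, L) = L**2 - K (l(K, L) = L*L - K = L**2 - K)
Z(G) = -G (Z(G) = 0 - G = -G)
l(-520, 102) - Z(-135 + 329) = (102**2 - 1*(-520)) - (-1)*(-135 + 329) = (10404 + 520) - (-1)*194 = 10924 - 1*(-194) = 10924 + 194 = 11118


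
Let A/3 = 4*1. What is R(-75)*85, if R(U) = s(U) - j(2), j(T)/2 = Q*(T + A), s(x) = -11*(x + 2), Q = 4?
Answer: 58735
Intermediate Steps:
A = 12 (A = 3*(4*1) = 3*4 = 12)
s(x) = -22 - 11*x (s(x) = -11*(2 + x) = -22 - 11*x)
j(T) = 96 + 8*T (j(T) = 2*(4*(T + 12)) = 2*(4*(12 + T)) = 2*(48 + 4*T) = 96 + 8*T)
R(U) = -134 - 11*U (R(U) = (-22 - 11*U) - (96 + 8*2) = (-22 - 11*U) - (96 + 16) = (-22 - 11*U) - 1*112 = (-22 - 11*U) - 112 = -134 - 11*U)
R(-75)*85 = (-134 - 11*(-75))*85 = (-134 + 825)*85 = 691*85 = 58735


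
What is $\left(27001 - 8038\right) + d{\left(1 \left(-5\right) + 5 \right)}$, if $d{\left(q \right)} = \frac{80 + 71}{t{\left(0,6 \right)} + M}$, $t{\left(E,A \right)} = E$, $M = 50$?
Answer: $\frac{948301}{50} \approx 18966.0$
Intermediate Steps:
$d{\left(q \right)} = \frac{151}{50}$ ($d{\left(q \right)} = \frac{80 + 71}{0 + 50} = \frac{151}{50}$)
$\left(27001 - 8038\right) + d{\left(1 \left(-5\right) + 5 \right)} = \left(27001 - 8038\right) + \frac{151}{50} = 18963 + \frac{151}{50} = \frac{948301}{50}$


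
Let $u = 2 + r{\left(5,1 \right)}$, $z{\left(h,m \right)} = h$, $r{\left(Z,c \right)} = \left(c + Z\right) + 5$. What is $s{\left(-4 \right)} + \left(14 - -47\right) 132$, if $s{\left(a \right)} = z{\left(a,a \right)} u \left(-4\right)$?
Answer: $8260$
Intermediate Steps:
$r{\left(Z,c \right)} = 5 + Z + c$ ($r{\left(Z,c \right)} = \left(Z + c\right) + 5 = 5 + Z + c$)
$u = 13$ ($u = 2 + \left(5 + 5 + 1\right) = 2 + 11 = 13$)
$s{\left(a \right)} = - 52 a$ ($s{\left(a \right)} = a 13 \left(-4\right) = 13 a \left(-4\right) = - 52 a$)
$s{\left(-4 \right)} + \left(14 - -47\right) 132 = \left(-52\right) \left(-4\right) + \left(14 - -47\right) 132 = 208 + \left(14 + 47\right) 132 = 208 + 61 \cdot 132 = 208 + 8052 = 8260$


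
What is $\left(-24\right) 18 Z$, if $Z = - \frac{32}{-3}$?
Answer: $-4608$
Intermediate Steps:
$Z = \frac{32}{3}$ ($Z = \left(-32\right) \left(- \frac{1}{3}\right) = \frac{32}{3} \approx 10.667$)
$\left(-24\right) 18 Z = \left(-24\right) 18 \cdot \frac{32}{3} = \left(-432\right) \frac{32}{3} = -4608$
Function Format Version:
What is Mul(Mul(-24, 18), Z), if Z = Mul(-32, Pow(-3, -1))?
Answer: -4608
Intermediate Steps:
Z = Rational(32, 3) (Z = Mul(-32, Rational(-1, 3)) = Rational(32, 3) ≈ 10.667)
Mul(Mul(-24, 18), Z) = Mul(Mul(-24, 18), Rational(32, 3)) = Mul(-432, Rational(32, 3)) = -4608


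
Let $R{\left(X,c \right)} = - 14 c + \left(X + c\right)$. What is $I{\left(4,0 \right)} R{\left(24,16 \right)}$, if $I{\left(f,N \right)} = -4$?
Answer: $736$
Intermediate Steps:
$R{\left(X,c \right)} = X - 13 c$
$I{\left(4,0 \right)} R{\left(24,16 \right)} = - 4 \left(24 - 208\right) = \left(-4\right) \left(-184\right) = 736$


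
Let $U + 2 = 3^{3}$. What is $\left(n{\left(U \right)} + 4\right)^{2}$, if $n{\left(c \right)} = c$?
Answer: $841$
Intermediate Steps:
$U = 25$ ($U = -2 + 3^{3} = -2 + 27 = 25$)
$\left(n{\left(U \right)} + 4\right)^{2} = \left(25 + 4\right)^{2} = 29^{2} = 841$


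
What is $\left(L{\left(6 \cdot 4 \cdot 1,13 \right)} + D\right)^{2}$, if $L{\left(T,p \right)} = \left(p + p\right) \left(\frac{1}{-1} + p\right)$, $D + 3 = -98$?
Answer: $44521$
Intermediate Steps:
$D = -101$ ($D = -3 - 98 = -101$)
$L{\left(T,p \right)} = 2 p \left(-1 + p\right)$
$\left(L{\left(6 \cdot 4 \cdot 1,13 \right)} + D\right)^{2} = \left(2 \cdot 13 \left(-1 + 13\right) - 101\right)^{2} = \left(2 \cdot 13 \cdot 12 - 101\right)^{2} = \left(312 - 101\right)^{2} = 211^{2} = 44521$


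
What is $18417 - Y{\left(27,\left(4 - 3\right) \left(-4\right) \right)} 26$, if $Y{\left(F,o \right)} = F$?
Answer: $17715$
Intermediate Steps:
$18417 - Y{\left(27,\left(4 - 3\right) \left(-4\right) \right)} 26 = 18417 - 27 \cdot 26 = 18417 - 702 = 17715$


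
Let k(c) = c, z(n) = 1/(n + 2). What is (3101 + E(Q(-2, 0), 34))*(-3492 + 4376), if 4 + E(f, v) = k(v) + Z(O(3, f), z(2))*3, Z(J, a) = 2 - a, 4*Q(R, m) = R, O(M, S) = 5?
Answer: 2772445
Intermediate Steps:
Q(R, m) = R/4
z(n) = 1/(2 + n)
E(f, v) = 5/4 + v (E(f, v) = -4 + (v + (2 - 1/(2 + 2))*3) = -4 + (v + (2 - 1/4)*3) = -4 + (v + (2 - 1*¼)*3) = -4 + (v + (2 - ¼)*3) = -4 + (v + (7/4)*3) = -4 + (v + 21/4) = -4 + (21/4 + v) = 5/4 + v)
(3101 + E(Q(-2, 0), 34))*(-3492 + 4376) = (3101 + (5/4 + 34))*(-3492 + 4376) = (3101 + 141/4)*884 = (12545/4)*884 = 2772445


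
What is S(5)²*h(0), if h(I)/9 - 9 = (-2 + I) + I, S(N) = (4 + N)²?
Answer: 413343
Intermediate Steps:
h(I) = 63 + 18*I (h(I) = 81 + 9*((-2 + I) + I) = 81 + 9*(-2 + 2*I) = 81 + (-18 + 18*I) = 63 + 18*I)
S(5)²*h(0) = ((4 + 5)²)²*(63 + 18*0) = (9²)²*(63 + 0) = 81²*63 = 6561*63 = 413343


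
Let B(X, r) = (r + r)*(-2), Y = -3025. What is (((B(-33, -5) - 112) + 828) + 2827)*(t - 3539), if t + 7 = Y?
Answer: -23412473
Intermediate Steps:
B(X, r) = -4*r (B(X, r) = (2*r)*(-2) = -4*r)
t = -3032 (t = -7 - 3025 = -3032)
(((B(-33, -5) - 112) + 828) + 2827)*(t - 3539) = (((-4*(-5) - 112) + 828) + 2827)*(-3032 - 3539) = (((20 - 112) + 828) + 2827)*(-6571) = ((-92 + 828) + 2827)*(-6571) = (736 + 2827)*(-6571) = 3563*(-6571) = -23412473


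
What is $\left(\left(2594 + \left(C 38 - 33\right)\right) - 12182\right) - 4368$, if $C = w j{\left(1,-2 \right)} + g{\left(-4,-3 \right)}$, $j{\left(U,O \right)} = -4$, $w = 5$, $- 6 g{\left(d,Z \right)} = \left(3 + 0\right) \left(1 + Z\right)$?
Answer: $-14711$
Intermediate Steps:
$g{\left(d,Z \right)} = - \frac{1}{2} - \frac{Z}{2}$ ($g{\left(d,Z \right)} = - \frac{\left(3 + 0\right) \left(1 + Z\right)}{6} = - \frac{3 \left(1 + Z\right)}{6} = - \frac{3 + 3 Z}{6} = - \frac{1}{2} - \frac{Z}{2}$)
$C = -19$ ($C = 5 \left(-4\right) - -1 = -20 + \left(- \frac{1}{2} + \frac{3}{2}\right) = -20 + 1 = -19$)
$\left(\left(2594 + \left(C 38 - 33\right)\right) - 12182\right) - 4368 = \left(\left(2594 - 755\right) - 12182\right) - 4368 = \left(1839 - 12182\right) - 4368 = -10343 - 4368 = -14711$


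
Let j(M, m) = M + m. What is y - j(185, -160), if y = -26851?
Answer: -26876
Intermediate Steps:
y - j(185, -160) = -26851 - (185 - 160) = -26851 - 1*25 = -26851 - 25 = -26876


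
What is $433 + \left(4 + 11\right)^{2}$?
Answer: $658$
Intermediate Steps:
$433 + \left(4 + 11\right)^{2} = 433 + 15^{2} = 433 + 225 = 658$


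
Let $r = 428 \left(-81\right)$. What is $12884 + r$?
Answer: $-21784$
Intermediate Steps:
$r = -34668$
$12884 + r = 12884 - 34668 = -21784$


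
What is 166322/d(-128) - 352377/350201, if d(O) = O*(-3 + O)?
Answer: 26168736593/2936085184 ≈ 8.9128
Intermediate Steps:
166322/d(-128) - 352377/350201 = 166322/((-128*(-3 - 128))) - 352377/350201 = 166322/((-128*(-131))) - 352377*1/350201 = 166322/16768 - 352377/350201 = 166322*(1/16768) - 352377/350201 = 83161/8384 - 352377/350201 = 26168736593/2936085184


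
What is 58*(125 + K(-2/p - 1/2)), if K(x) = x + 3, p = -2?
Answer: 7453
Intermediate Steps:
K(x) = 3 + x
58*(125 + K(-2/p - 1/2)) = 58*(125 + (3 + (-2/(-2) - 1/2))) = 58*(125 + (3 + (-2*(-½) - 1*½))) = 58*(125 + (3 + (1 - ½))) = 58*(125 + (3 + ½)) = 58*(125 + 7/2) = 58*(257/2) = 7453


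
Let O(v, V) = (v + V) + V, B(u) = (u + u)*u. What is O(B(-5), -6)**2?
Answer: 1444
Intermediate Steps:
B(u) = 2*u**2 (B(u) = (2*u)*u = 2*u**2)
O(v, V) = v + 2*V (O(v, V) = (V + v) + V = v + 2*V)
O(B(-5), -6)**2 = (2*(-5)**2 + 2*(-6))**2 = (2*25 - 12)**2 = (50 - 12)**2 = 38**2 = 1444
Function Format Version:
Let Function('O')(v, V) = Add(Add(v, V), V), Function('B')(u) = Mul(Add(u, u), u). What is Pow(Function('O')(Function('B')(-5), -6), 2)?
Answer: 1444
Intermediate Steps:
Function('B')(u) = Mul(2, Pow(u, 2)) (Function('B')(u) = Mul(Mul(2, u), u) = Mul(2, Pow(u, 2)))
Function('O')(v, V) = Add(v, Mul(2, V)) (Function('O')(v, V) = Add(Add(V, v), V) = Add(v, Mul(2, V)))
Pow(Function('O')(Function('B')(-5), -6), 2) = Pow(Add(Mul(2, Pow(-5, 2)), Mul(2, -6)), 2) = Pow(Add(Mul(2, 25), -12), 2) = Pow(Add(50, -12), 2) = Pow(38, 2) = 1444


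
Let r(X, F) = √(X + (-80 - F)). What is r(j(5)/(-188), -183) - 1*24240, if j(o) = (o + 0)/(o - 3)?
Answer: -24240 + √3639962/188 ≈ -24230.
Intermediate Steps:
j(o) = o/(-3 + o)
r(X, F) = √(-80 + X - F)
r(j(5)/(-188), -183) - 1*24240 = √(-80 + (5/(-3 + 5))/(-188) - 1*(-183)) - 1*24240 = √(-80 + (5/2)*(-1/188) + 183) - 24240 = √(-80 - 5/376 + 183) - 24240 = √(38723/376) - 24240 = √3639962/188 - 24240 = -24240 + √3639962/188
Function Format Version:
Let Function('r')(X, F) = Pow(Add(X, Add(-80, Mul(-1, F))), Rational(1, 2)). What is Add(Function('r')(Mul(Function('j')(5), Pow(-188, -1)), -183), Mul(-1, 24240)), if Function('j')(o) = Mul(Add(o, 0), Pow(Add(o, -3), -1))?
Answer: Add(-24240, Mul(Rational(1, 188), Pow(3639962, Rational(1, 2)))) ≈ -24230.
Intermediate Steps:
Function('j')(o) = Mul(o, Pow(Add(-3, o), -1))
Function('r')(X, F) = Pow(Add(-80, X, Mul(-1, F)), Rational(1, 2))
Add(Function('r')(Mul(Function('j')(5), Pow(-188, -1)), -183), Mul(-1, 24240)) = Add(Pow(Add(-80, Mul(Mul(5, Pow(Add(-3, 5), -1)), Pow(-188, -1)), Mul(-1, -183)), Rational(1, 2)), Mul(-1, 24240)) = Add(Pow(Add(-80, Mul(Mul(5, Pow(2, -1)), Rational(-1, 188)), 183), Rational(1, 2)), -24240) = Add(Pow(Add(-80, Mul(Mul(5, Rational(1, 2)), Rational(-1, 188)), 183), Rational(1, 2)), -24240) = Add(Pow(Add(-80, Mul(Rational(5, 2), Rational(-1, 188)), 183), Rational(1, 2)), -24240) = Add(Pow(Add(-80, Rational(-5, 376), 183), Rational(1, 2)), -24240) = Add(Pow(Rational(38723, 376), Rational(1, 2)), -24240) = Add(Mul(Rational(1, 188), Pow(3639962, Rational(1, 2))), -24240) = Add(-24240, Mul(Rational(1, 188), Pow(3639962, Rational(1, 2))))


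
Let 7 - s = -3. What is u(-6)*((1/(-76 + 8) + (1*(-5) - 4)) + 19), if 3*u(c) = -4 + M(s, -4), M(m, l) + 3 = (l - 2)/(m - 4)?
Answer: -1358/51 ≈ -26.627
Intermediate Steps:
s = 10 (s = 7 - 1*(-3) = 7 + 3 = 10)
M(m, l) = -3 + (-2 + l)/(-4 + m) (M(m, l) = -3 + (l - 2)/(m - 4) = -3 + (-2 + l)/(-4 + m))
u(c) = -8/3 (u(c) = (-4 + (10 - 4 - 3*10)/(-4 + 10))/3 = (-4 + (10 - 4 - 30)/6)/3 = (-4 + (⅙)*(-24))/3 = (-4 - 4)/3 = (⅓)*(-8) = -8/3)
u(-6)*((1/(-76 + 8) + (1*(-5) - 4)) + 19) = -8*((1/(-76 + 8) + (1*(-5) - 4)) + 19)/3 = -8*((1/(-68) + (-5 - 4)) + 19)/3 = -8*((-1/68 - 9) + 19)/3 = -8*(-613/68 + 19)/3 = -8/3*679/68 = -1358/51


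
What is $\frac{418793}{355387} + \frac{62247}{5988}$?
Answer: $\frac{8209835691}{709352452} \approx 11.574$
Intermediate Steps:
$\frac{418793}{355387} + \frac{62247}{5988} = 418793 \cdot \frac{1}{355387} + 62247 \cdot \frac{1}{5988} = \frac{418793}{355387} + \frac{20749}{1996} = \frac{8209835691}{709352452}$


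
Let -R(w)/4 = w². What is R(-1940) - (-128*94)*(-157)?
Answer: -16943424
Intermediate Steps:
R(w) = -4*w²
R(-1940) - (-128*94)*(-157) = -4*(-1940)² - (-128*94)*(-157) = -4*3763600 - (-12032)*(-157) = -15054400 - 1*1889024 = -15054400 - 1889024 = -16943424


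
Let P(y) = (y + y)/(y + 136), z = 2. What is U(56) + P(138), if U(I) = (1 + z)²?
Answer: 1371/137 ≈ 10.007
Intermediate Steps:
P(y) = 2*y/(136 + y) (P(y) = (2*y)/(136 + y) = 2*y/(136 + y))
U(I) = 9 (U(I) = (1 + 2)² = 3² = 9)
U(56) + P(138) = 9 + 2*138/(136 + 138) = 9 + 2*138/274 = 9 + 2*138*(1/274) = 9 + 138/137 = 1371/137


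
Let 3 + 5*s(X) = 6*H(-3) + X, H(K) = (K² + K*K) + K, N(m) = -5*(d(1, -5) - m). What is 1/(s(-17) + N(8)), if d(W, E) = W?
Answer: 1/49 ≈ 0.020408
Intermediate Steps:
N(m) = -5 + 5*m (N(m) = -5*(1 - m) = -5 + 5*m)
H(K) = K + 2*K² (H(K) = (K² + K²) + K = 2*K² + K = K + 2*K²)
s(X) = 87/5 + X/5 (s(X) = -⅗ + (6*(-3*(1 + 2*(-3))) + X)/5 = -⅗ + (6*(-3*(1 - 6)) + X)/5 = -⅗ + (6*(-3*(-5)) + X)/5 = -⅗ + (6*15 + X)/5 = -⅗ + (90 + X)/5 = -⅗ + (18 + X/5) = 87/5 + X/5)
1/(s(-17) + N(8)) = 1/((87/5 + (⅕)*(-17)) + (-5 + 5*8)) = 1/((87/5 - 17/5) + (-5 + 40)) = 1/(14 + 35) = 1/49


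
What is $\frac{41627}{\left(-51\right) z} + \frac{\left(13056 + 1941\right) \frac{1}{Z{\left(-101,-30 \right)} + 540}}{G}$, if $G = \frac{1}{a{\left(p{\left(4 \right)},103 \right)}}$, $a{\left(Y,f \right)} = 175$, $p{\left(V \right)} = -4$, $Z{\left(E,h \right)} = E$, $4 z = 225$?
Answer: $\frac{30042753613}{5037525} \approx 5963.8$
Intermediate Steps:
$z = \frac{225}{4}$ ($z = \frac{1}{4} \cdot 225 = \frac{225}{4} \approx 56.25$)
$G = \frac{1}{175} \approx 0.0057143$
$\frac{41627}{\left(-51\right) z} + \frac{\left(13056 + 1941\right) \frac{1}{Z{\left(-101,-30 \right)} + 540}}{G} = \frac{41627}{\left(-51\right) \frac{225}{4}} + \frac{13056 + 1941}{-101 + 540} \frac{1}{\frac{1}{175}} = \frac{41627}{- \frac{11475}{4}} + \frac{14997}{439} \cdot 175 = 41627 \left(- \frac{4}{11475}\right) + 14997 \cdot \frac{1}{439} \cdot 175 = - \frac{166508}{11475} + \frac{14997}{439} \cdot 175 = - \frac{166508}{11475} + \frac{2624475}{439} = \frac{30042753613}{5037525}$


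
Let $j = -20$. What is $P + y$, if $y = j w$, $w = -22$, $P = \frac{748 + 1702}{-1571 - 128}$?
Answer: $\frac{745110}{1699} \approx 438.56$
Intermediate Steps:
$P = - \frac{2450}{1699}$ ($P = \frac{2450}{-1699} = 2450 \left(- \frac{1}{1699}\right) = - \frac{2450}{1699} \approx -1.442$)
$y = 440$ ($y = \left(-20\right) \left(-22\right) = 440$)
$P + y = - \frac{2450}{1699} + 440 = \frac{745110}{1699}$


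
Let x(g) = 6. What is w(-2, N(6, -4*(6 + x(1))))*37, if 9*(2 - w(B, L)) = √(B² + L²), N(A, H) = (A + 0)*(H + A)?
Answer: 74 - 74*√15877/9 ≈ -962.03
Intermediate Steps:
N(A, H) = A*(A + H)
w(B, L) = 2 - √(B² + L²)/9
w(-2, N(6, -4*(6 + x(1))))*37 = (2 - √((-2)² + (6*(6 - 4*(6 + 6)))²)/9)*37 = (2 - √(4 + (6*(6 - 4*12))²)/9)*37 = (2 - √(4 + (6*(6 - 48))²)/9)*37 = (2 - √(4 + (6*(-42))²)/9)*37 = (2 - √(4 + (-252)²)/9)*37 = (2 - √(4 + 63504)/9)*37 = (2 - 2*√15877/9)*37 = 74 - 74*√15877/9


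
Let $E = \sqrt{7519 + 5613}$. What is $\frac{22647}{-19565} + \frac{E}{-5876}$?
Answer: $- \frac{22647}{19565} - \frac{7 \sqrt{67}}{2938} \approx -1.177$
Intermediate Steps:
$E = 14 \sqrt{67}$ ($E = \sqrt{13132} = 14 \sqrt{67} \approx 114.59$)
$\frac{22647}{-19565} + \frac{E}{-5876} = \frac{22647}{-19565} + \frac{14 \sqrt{67}}{-5876} = 22647 \left(- \frac{1}{19565}\right) + 14 \sqrt{67} \left(- \frac{1}{5876}\right) = - \frac{22647}{19565} - \frac{7 \sqrt{67}}{2938}$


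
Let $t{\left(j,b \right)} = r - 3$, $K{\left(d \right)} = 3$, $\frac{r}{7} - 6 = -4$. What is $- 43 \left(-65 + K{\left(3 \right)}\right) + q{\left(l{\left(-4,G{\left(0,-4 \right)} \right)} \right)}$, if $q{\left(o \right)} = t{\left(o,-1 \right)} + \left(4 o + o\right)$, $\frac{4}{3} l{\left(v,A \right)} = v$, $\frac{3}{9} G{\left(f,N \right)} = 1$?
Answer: $2662$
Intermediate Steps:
$r = 14$ ($r = 42 + 7 \left(-4\right) = 42 - 28 = 14$)
$G{\left(f,N \right)} = 3$ ($G{\left(f,N \right)} = 3 \cdot 1 = 3$)
$l{\left(v,A \right)} = \frac{3 v}{4}$
$t{\left(j,b \right)} = 11$ ($t{\left(j,b \right)} = 14 - 3 = 11$)
$q{\left(o \right)} = 11 + 5 o$ ($q{\left(o \right)} = 11 + \left(4 o + o\right) = 11 + 5 o$)
$- 43 \left(-65 + K{\left(3 \right)}\right) + q{\left(l{\left(-4,G{\left(0,-4 \right)} \right)} \right)} = - 43 \left(-65 + 3\right) + \left(11 + 5 \cdot \frac{3}{4} \left(-4\right)\right) = \left(-43\right) \left(-62\right) + \left(11 + 5 \left(-3\right)\right) = 2666 + \left(11 - 15\right) = 2666 - 4 = 2662$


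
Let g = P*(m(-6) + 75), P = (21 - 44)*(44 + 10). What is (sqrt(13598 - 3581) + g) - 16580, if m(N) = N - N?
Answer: -109730 + 3*sqrt(1113) ≈ -1.0963e+5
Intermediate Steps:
m(N) = 0
P = -1242 (P = -23*54 = -1242)
g = -93150 (g = -1242*(0 + 75) = -1242*75 = -93150)
(sqrt(13598 - 3581) + g) - 16580 = (sqrt(13598 - 3581) - 93150) - 16580 = (sqrt(10017) - 93150) - 16580 = (3*sqrt(1113) - 93150) - 16580 = (-93150 + 3*sqrt(1113)) - 16580 = -109730 + 3*sqrt(1113)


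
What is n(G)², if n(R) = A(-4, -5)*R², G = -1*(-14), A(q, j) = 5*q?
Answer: 15366400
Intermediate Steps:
G = 14
n(R) = -20*R² (n(R) = (5*(-4))*R² = -20*R²)
n(G)² = (-20*14²)² = (-20*196)² = (-3920)² = 15366400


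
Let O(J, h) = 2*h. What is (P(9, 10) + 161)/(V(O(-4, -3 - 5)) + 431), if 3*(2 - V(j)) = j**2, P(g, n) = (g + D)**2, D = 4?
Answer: 990/1043 ≈ 0.94919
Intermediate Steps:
P(g, n) = (4 + g)**2 (P(g, n) = (g + 4)**2 = (4 + g)**2)
V(j) = 2 - j**2/3
(P(9, 10) + 161)/(V(O(-4, -3 - 5)) + 431) = ((4 + 9)**2 + 161)/((2 - 4*(-3 - 5)**2/3) + 431) = (13**2 + 161)/((2 - (2*(-8))**2/3) + 431) = (169 + 161)/((2 - 1/3*(-16)**2) + 431) = 330/((2 - 1/3*256) + 431) = 330/((2 - 256/3) + 431) = 330/(-250/3 + 431) = 330/(1043/3) = 330*(3/1043) = 990/1043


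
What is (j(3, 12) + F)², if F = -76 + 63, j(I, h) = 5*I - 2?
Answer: 0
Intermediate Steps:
j(I, h) = -2 + 5*I
F = -13
(j(3, 12) + F)² = ((-2 + 5*3) - 13)² = ((-2 + 15) - 13)² = (13 - 13)² = 0² = 0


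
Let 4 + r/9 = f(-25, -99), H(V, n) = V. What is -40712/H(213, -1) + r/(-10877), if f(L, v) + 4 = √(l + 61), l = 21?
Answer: -442809088/2316801 - 9*√82/10877 ≈ -191.14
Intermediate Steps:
f(L, v) = -4 + √82 (f(L, v) = -4 + √(21 + 61) = -4 + √82)
r = -72 + 9*√82 (r = -36 + 9*(-4 + √82) = -36 + (-36 + 9*√82) = -72 + 9*√82 ≈ 9.4985)
-40712/H(213, -1) + r/(-10877) = -40712/213 + (-72 + 9*√82)/(-10877) = -40712*1/213 + (-72 + 9*√82)*(-1/10877) = -40712/213 + (72/10877 - 9*√82/10877) = -442809088/2316801 - 9*√82/10877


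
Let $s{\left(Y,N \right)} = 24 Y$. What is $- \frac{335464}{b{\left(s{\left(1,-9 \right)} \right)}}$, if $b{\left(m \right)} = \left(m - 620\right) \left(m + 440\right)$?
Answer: $\frac{41933}{34568} \approx 1.2131$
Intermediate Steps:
$b{\left(m \right)} = \left(-620 + m\right) \left(440 + m\right)$
$- \frac{335464}{b{\left(s{\left(1,-9 \right)} \right)}} = - \frac{335464}{-272800 + \left(24 \cdot 1\right)^{2} - 180 \cdot 24 \cdot 1} = - \frac{335464}{-272800 + 24^{2} - 4320} = - \frac{335464}{-272800 + 576 - 4320} = - \frac{335464}{-276544} = \left(-335464\right) \left(- \frac{1}{276544}\right) = \frac{41933}{34568}$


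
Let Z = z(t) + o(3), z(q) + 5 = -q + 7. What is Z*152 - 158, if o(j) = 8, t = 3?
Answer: 906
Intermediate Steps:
z(q) = 2 - q (z(q) = -5 + (-q + 7) = -5 + (7 - q) = 2 - q)
Z = 7 (Z = (2 - 1*3) + 8 = (2 - 3) + 8 = -1 + 8 = 7)
Z*152 - 158 = 7*152 - 158 = 1064 - 158 = 906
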